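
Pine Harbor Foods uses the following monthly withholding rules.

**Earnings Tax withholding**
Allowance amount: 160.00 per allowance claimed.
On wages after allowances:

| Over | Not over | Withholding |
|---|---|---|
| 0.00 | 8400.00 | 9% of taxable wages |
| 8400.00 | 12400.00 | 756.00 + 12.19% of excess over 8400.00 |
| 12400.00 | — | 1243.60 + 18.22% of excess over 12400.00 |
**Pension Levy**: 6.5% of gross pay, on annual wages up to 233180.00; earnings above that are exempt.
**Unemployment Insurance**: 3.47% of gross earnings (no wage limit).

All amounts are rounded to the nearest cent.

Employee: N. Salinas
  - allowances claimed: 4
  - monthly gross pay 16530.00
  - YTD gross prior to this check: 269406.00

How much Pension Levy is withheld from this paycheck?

Pension Levy: YTD 269406.00 ≥ cap 233180.00 → 0.00

0.00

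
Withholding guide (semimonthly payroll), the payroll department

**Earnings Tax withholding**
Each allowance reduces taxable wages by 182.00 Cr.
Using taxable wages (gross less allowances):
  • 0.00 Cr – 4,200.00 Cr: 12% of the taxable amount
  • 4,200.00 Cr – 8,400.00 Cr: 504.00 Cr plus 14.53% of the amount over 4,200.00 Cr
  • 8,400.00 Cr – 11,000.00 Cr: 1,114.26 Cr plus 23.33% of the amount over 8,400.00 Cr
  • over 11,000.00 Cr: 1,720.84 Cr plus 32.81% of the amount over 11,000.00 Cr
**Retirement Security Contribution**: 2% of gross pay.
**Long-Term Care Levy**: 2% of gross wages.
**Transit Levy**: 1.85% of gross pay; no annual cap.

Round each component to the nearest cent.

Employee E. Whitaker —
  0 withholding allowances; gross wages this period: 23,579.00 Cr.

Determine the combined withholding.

Earnings Tax: taxable = 23,579.00 Cr
  1,720.84 Cr + 32.81% × (23,579.00 Cr − 11,000.00 Cr) = 1,720.84 Cr + 32.81% × 12,579.00 Cr = 5,848.01 Cr
Retirement Security Contribution: 2% × 23,579.00 Cr = 471.58 Cr
Long-Term Care Levy: 2% × 23,579.00 Cr = 471.58 Cr
Transit Levy: 1.85% × 23,579.00 Cr = 436.21 Cr
Total: 5,848.01 Cr + 471.58 Cr + 471.58 Cr + 436.21 Cr = 7,227.38 Cr

7,227.38 Cr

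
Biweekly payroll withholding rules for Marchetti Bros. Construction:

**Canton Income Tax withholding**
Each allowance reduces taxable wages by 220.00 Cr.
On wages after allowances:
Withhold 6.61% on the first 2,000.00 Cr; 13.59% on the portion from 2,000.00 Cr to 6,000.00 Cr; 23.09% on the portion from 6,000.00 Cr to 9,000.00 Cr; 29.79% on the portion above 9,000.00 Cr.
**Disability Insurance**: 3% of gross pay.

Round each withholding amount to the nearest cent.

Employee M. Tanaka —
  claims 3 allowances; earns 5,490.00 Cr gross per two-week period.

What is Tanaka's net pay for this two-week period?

Canton Income Tax: taxable = 5,490.00 Cr − 3×220.00 Cr = 4,830.00 Cr
  132.20 Cr + 13.59% × (4,830.00 Cr − 2,000.00 Cr) = 132.20 Cr + 13.59% × 2,830.00 Cr = 516.80 Cr
Disability Insurance: 3% × 5,490.00 Cr = 164.70 Cr
Total withheld: 516.80 Cr + 164.70 Cr = 681.50 Cr
Net pay: 5,490.00 Cr − 681.50 Cr = 4,808.50 Cr

4,808.50 Cr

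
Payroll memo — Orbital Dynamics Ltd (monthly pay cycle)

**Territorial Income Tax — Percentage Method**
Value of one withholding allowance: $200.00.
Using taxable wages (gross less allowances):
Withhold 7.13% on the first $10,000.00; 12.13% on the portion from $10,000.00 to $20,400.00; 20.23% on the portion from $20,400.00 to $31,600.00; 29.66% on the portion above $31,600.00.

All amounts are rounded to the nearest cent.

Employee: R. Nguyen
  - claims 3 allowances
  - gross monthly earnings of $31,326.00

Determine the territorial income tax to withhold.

Territorial Income Tax: taxable = $31,326.00 − 3×$200.00 = $30,726.00
  $1,974.52 + 20.23% × ($30,726.00 − $20,400.00) = $1,974.52 + 20.23% × $10,326.00 = $4,063.47

$4,063.47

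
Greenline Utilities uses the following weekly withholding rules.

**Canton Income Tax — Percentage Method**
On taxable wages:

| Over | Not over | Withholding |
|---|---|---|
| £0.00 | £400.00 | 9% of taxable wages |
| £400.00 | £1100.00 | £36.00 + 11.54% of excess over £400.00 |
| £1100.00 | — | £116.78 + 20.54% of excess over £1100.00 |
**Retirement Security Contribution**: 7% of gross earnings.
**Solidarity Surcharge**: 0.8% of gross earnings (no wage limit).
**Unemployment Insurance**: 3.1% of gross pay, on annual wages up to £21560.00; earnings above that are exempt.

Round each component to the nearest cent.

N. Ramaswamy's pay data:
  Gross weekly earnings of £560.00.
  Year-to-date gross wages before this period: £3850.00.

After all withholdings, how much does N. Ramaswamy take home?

£444.50

Canton Income Tax: taxable = £560.00
  £36.00 + 11.54% × (£560.00 − £400.00) = £36.00 + 11.54% × £160.00 = £54.46
Retirement Security Contribution: 7% × £560.00 = £39.20
Solidarity Surcharge: 0.8% × £560.00 = £4.48
Unemployment Insurance: 3.1% × £560.00 = £17.36
Total withheld: £54.46 + £39.20 + £4.48 + £17.36 = £115.50
Net pay: £560.00 − £115.50 = £444.50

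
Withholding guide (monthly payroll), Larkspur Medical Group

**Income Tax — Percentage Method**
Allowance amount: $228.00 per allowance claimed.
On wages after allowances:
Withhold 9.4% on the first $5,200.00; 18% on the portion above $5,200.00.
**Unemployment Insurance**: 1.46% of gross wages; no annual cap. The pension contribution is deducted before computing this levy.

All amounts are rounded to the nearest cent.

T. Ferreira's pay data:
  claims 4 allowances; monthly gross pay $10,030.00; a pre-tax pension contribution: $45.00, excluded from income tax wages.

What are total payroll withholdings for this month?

$1,331.72

Income Tax: taxable = $10,030.00 − $45.00 − 4×$228.00 = $9,073.00
  $488.80 + 18% × ($9,073.00 − $5,200.00) = $488.80 + 18% × $3,873.00 = $1,185.94
Unemployment Insurance: 1.46% × $9,985.00 = $145.78
Total: $1,185.94 + $145.78 = $1,331.72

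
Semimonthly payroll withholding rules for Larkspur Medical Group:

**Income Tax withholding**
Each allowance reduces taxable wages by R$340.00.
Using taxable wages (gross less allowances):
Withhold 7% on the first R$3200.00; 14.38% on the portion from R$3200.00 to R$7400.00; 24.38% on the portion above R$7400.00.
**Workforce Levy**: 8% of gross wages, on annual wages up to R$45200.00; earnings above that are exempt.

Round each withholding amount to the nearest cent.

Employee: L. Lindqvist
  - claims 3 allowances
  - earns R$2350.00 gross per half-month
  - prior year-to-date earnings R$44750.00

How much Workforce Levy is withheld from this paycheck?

Workforce Levy: cap R$45200.00 − YTD R$44750.00 = R$450.00 subject; 8% × R$450.00 = R$36.00

R$36.00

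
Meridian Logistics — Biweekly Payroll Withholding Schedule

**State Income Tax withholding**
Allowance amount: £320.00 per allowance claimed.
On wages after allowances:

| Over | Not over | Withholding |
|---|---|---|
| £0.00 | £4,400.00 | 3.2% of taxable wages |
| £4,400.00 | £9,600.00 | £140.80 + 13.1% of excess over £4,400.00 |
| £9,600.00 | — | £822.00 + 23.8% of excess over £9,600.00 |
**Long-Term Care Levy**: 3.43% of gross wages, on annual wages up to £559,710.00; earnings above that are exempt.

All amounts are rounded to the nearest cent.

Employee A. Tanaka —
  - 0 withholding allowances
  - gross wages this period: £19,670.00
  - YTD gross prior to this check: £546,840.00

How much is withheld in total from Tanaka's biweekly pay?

£3,660.10

State Income Tax: taxable = £19,670.00
  £822.00 + 23.8% × (£19,670.00 − £9,600.00) = £822.00 + 23.8% × £10,070.00 = £3,218.66
Long-Term Care Levy: cap £559,710.00 − YTD £546,840.00 = £12,870.00 subject; 3.43% × £12,870.00 = £441.44
Total: £3,218.66 + £441.44 = £3,660.10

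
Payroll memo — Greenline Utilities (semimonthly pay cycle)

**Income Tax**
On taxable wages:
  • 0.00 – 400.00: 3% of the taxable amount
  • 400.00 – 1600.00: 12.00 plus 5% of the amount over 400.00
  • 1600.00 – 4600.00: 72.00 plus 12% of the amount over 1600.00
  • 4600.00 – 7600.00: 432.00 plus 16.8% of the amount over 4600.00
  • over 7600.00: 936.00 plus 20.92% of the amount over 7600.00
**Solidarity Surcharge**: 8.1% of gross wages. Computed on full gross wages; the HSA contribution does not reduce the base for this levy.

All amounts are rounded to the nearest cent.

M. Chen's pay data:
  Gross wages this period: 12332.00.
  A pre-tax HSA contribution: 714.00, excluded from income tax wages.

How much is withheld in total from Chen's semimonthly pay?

Income Tax: taxable = 12332.00 − 714.00 = 11618.00
  936.00 + 20.92% × (11618.00 − 7600.00) = 936.00 + 20.92% × 4018.00 = 1776.57
Solidarity Surcharge: 8.1% × 12332.00 = 998.89
Total: 1776.57 + 998.89 = 2775.46

2775.46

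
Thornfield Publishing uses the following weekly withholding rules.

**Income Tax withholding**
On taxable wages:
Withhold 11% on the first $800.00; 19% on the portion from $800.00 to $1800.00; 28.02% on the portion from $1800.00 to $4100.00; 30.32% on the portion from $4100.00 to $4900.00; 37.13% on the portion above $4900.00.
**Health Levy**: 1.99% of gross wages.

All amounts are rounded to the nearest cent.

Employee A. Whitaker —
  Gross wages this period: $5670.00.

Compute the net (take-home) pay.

Income Tax: taxable = $5670.00
  $1165.02 + 37.13% × ($5670.00 − $4900.00) = $1165.02 + 37.13% × $770.00 = $1450.92
Health Levy: 1.99% × $5670.00 = $112.83
Total withheld: $1450.92 + $112.83 = $1563.75
Net pay: $5670.00 − $1563.75 = $4106.25

$4106.25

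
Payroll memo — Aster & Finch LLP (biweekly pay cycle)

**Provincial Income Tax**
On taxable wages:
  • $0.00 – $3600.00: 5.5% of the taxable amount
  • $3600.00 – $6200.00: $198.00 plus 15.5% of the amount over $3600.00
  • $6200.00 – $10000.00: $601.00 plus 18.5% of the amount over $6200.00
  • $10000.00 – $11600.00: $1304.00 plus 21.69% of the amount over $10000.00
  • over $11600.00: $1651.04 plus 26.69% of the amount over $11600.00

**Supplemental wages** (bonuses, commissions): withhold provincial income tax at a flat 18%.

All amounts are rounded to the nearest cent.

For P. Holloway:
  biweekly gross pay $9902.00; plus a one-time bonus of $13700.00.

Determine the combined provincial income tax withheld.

$3751.87

Provincial Income Tax: taxable = $9902.00
  $601.00 + 18.5% × ($9902.00 − $6200.00) = $601.00 + 18.5% × $3702.00 = $1285.87
Supplemental (18% flat on bonus): 18% × $13700.00 = $2466.00
Total provincial income tax: $1285.87 + $2466.00 = $3751.87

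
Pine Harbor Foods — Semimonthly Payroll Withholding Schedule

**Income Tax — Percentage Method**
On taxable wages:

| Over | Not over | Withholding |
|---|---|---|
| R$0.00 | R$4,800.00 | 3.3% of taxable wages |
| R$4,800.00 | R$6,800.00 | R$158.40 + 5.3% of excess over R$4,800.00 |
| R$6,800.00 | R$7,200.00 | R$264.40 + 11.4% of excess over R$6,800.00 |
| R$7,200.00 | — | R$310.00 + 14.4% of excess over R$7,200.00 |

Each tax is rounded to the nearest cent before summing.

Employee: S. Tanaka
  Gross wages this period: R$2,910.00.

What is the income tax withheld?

R$96.03

Income Tax: taxable = R$2,910.00
  3.3% × R$2,910.00 = R$96.03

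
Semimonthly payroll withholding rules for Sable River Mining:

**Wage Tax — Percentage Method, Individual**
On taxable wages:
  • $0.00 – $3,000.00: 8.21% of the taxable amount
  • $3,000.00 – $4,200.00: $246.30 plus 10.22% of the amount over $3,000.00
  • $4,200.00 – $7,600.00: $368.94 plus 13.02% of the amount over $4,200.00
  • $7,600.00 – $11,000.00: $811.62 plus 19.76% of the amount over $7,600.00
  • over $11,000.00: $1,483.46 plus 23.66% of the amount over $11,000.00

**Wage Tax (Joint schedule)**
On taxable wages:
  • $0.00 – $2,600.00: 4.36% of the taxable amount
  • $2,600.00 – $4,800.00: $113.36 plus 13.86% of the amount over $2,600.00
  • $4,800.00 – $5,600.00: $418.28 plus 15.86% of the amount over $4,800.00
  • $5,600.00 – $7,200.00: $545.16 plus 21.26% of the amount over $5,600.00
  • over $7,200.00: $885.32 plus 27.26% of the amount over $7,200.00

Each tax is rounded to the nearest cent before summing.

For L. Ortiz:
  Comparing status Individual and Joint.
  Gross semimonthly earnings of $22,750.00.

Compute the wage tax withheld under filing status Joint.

$5,124.25

Wage Tax (Joint): taxable = $22,750.00
  $885.32 + 27.26% × ($22,750.00 − $7,200.00) = $885.32 + 27.26% × $15,550.00 = $5,124.25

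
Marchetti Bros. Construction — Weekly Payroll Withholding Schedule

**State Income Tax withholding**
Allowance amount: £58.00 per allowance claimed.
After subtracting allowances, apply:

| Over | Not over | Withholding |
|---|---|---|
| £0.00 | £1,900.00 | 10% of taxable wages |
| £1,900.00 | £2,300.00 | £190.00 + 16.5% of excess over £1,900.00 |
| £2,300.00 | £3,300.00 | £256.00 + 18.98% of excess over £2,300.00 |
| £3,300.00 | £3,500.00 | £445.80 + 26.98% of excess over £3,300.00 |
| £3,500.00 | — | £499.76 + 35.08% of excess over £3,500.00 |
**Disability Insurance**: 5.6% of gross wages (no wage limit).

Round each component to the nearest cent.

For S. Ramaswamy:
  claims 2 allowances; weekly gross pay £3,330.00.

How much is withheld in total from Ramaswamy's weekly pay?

£615.96

State Income Tax: taxable = £3,330.00 − 2×£58.00 = £3,214.00
  £256.00 + 18.98% × (£3,214.00 − £2,300.00) = £256.00 + 18.98% × £914.00 = £429.48
Disability Insurance: 5.6% × £3,330.00 = £186.48
Total: £429.48 + £186.48 = £615.96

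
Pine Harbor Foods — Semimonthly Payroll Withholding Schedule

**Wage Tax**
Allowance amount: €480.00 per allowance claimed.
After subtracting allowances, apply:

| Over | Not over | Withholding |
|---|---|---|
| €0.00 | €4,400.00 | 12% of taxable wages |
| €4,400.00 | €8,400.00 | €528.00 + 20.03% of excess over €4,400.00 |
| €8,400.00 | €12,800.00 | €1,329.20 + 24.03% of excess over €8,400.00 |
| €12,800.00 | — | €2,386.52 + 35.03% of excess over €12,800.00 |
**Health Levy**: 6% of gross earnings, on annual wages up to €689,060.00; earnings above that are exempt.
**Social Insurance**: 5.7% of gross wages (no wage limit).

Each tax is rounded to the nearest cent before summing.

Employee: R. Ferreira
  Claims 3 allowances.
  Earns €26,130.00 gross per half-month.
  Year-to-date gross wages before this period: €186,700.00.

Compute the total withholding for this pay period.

€9,608.80

Wage Tax: taxable = €26,130.00 − 3×€480.00 = €24,690.00
  €2,386.52 + 35.03% × (€24,690.00 − €12,800.00) = €2,386.52 + 35.03% × €11,890.00 = €6,551.59
Health Levy: 6% × €26,130.00 = €1,567.80
Social Insurance: 5.7% × €26,130.00 = €1,489.41
Total: €6,551.59 + €1,567.80 + €1,489.41 = €9,608.80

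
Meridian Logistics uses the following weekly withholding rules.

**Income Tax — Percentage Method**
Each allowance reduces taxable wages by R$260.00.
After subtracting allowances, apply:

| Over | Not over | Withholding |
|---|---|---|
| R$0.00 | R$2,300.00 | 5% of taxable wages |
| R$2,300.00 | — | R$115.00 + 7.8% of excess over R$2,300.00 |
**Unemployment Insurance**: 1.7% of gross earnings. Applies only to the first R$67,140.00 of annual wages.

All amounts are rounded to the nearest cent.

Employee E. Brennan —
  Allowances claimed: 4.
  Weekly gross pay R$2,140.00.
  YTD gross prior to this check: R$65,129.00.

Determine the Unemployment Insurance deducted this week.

Unemployment Insurance: cap R$67,140.00 − YTD R$65,129.00 = R$2,011.00 subject; 1.7% × R$2,011.00 = R$34.19

R$34.19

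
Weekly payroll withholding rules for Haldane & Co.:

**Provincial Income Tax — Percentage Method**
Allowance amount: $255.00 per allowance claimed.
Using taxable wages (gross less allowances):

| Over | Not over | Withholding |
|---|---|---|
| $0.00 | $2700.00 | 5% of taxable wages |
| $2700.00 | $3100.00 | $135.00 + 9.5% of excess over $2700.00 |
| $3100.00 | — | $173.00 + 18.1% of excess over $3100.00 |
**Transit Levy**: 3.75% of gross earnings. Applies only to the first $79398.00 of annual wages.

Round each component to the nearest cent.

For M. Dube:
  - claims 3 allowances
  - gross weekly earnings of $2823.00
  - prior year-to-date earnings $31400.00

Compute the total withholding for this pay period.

$208.76

Provincial Income Tax: taxable = $2823.00 − 3×$255.00 = $2058.00
  5% × $2058.00 = $102.90
Transit Levy: 3.75% × $2823.00 = $105.86
Total: $102.90 + $105.86 = $208.76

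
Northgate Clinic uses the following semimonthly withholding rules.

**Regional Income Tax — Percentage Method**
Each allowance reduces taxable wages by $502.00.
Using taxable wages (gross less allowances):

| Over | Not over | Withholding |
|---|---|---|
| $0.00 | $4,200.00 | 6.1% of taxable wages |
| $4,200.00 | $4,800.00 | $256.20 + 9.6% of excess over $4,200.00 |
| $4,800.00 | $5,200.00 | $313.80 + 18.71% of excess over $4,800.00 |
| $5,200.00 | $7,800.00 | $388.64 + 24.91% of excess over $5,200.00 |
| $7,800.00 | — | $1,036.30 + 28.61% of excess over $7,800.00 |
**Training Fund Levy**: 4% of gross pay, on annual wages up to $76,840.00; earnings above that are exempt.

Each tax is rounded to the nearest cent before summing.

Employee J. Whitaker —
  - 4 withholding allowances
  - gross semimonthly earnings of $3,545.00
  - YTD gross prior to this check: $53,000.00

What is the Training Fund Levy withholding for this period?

$141.80

Training Fund Levy: 4% × $3,545.00 = $141.80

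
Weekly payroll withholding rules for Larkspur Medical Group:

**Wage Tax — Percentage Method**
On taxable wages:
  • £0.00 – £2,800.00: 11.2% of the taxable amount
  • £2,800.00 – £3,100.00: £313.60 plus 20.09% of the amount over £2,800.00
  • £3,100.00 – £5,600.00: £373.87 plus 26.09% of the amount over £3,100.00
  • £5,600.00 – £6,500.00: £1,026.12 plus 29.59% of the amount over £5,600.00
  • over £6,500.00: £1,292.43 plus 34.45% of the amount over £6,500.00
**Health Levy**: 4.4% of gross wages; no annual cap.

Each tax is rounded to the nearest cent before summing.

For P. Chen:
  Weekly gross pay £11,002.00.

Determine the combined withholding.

£3,327.46

Wage Tax: taxable = £11,002.00
  £1,292.43 + 34.45% × (£11,002.00 − £6,500.00) = £1,292.43 + 34.45% × £4,502.00 = £2,843.37
Health Levy: 4.4% × £11,002.00 = £484.09
Total: £2,843.37 + £484.09 = £3,327.46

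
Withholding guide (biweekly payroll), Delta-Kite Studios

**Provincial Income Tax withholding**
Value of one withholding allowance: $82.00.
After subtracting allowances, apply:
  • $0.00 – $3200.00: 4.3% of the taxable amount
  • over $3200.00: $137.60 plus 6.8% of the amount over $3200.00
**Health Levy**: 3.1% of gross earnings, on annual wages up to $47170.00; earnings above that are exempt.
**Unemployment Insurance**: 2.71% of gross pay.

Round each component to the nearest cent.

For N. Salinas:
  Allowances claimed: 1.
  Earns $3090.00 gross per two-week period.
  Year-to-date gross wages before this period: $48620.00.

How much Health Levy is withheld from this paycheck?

Health Levy: YTD $48620.00 ≥ cap $47170.00 → $0.00

$0.00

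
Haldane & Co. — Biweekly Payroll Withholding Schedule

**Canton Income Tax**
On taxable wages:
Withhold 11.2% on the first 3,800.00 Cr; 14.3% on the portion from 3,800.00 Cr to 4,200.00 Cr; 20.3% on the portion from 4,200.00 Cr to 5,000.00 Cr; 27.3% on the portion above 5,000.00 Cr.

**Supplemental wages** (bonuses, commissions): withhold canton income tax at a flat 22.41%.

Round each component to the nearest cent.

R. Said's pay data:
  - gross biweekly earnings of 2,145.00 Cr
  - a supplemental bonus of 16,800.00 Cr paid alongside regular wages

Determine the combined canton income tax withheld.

Canton Income Tax: taxable = 2,145.00 Cr
  11.2% × 2,145.00 Cr = 240.24 Cr
Supplemental (22.41% flat on bonus): 22.41% × 16,800.00 Cr = 3,764.88 Cr
Total canton income tax: 240.24 Cr + 3,764.88 Cr = 4,005.12 Cr

4,005.12 Cr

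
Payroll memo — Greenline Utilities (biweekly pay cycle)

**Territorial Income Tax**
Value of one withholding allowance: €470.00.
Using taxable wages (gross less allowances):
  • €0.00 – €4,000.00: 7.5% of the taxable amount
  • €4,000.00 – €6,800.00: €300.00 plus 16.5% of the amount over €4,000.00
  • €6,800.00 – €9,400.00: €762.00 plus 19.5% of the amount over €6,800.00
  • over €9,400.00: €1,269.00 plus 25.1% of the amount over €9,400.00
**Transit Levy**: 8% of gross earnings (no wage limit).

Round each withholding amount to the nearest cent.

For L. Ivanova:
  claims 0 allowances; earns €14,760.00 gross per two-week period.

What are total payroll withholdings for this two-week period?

Territorial Income Tax: taxable = €14,760.00
  €1,269.00 + 25.1% × (€14,760.00 − €9,400.00) = €1,269.00 + 25.1% × €5,360.00 = €2,614.36
Transit Levy: 8% × €14,760.00 = €1,180.80
Total: €2,614.36 + €1,180.80 = €3,795.16

€3,795.16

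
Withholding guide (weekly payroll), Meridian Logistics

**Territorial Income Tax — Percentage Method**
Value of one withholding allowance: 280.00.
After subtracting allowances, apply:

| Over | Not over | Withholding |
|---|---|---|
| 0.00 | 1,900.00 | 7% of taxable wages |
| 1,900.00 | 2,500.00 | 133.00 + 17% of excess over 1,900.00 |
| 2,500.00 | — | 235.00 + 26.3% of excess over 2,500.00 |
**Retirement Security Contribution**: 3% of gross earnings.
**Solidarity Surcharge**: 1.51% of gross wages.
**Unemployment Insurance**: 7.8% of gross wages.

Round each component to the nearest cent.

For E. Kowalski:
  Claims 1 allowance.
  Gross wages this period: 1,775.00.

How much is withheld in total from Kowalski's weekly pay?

323.15

Territorial Income Tax: taxable = 1,775.00 − 1×280.00 = 1,495.00
  7% × 1,495.00 = 104.65
Retirement Security Contribution: 3% × 1,775.00 = 53.25
Solidarity Surcharge: 1.51% × 1,775.00 = 26.80
Unemployment Insurance: 7.8% × 1,775.00 = 138.45
Total: 104.65 + 53.25 + 26.80 + 138.45 = 323.15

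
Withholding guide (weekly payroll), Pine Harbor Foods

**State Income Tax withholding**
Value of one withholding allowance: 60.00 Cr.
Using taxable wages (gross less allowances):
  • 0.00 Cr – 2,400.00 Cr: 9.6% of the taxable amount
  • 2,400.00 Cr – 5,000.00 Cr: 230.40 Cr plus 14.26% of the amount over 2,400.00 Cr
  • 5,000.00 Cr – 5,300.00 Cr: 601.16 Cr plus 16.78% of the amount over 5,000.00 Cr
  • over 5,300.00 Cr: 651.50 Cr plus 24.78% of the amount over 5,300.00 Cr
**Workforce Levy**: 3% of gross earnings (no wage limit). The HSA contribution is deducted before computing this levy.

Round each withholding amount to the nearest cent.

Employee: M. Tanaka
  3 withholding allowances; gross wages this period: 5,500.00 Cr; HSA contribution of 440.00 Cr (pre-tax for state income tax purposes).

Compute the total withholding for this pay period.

735.85 Cr

State Income Tax: taxable = 5,500.00 Cr − 440.00 Cr − 3×60.00 Cr = 4,880.00 Cr
  230.40 Cr + 14.26% × (4,880.00 Cr − 2,400.00 Cr) = 230.40 Cr + 14.26% × 2,480.00 Cr = 584.05 Cr
Workforce Levy: 3% × 5,060.00 Cr = 151.80 Cr
Total: 584.05 Cr + 151.80 Cr = 735.85 Cr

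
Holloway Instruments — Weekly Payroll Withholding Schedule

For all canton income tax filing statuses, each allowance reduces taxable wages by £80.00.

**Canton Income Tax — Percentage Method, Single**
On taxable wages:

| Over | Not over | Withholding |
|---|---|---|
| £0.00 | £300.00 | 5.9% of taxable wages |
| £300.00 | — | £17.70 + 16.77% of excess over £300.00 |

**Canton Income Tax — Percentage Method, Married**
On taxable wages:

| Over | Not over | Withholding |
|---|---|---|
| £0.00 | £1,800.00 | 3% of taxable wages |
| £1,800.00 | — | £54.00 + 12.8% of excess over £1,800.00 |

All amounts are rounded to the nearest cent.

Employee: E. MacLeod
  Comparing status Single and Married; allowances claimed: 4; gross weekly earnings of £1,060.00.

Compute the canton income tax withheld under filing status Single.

Canton Income Tax (Single): taxable = £1,060.00 − 4×£80.00 = £740.00
  £17.70 + 16.77% × (£740.00 − £300.00) = £17.70 + 16.77% × £440.00 = £91.49

£91.49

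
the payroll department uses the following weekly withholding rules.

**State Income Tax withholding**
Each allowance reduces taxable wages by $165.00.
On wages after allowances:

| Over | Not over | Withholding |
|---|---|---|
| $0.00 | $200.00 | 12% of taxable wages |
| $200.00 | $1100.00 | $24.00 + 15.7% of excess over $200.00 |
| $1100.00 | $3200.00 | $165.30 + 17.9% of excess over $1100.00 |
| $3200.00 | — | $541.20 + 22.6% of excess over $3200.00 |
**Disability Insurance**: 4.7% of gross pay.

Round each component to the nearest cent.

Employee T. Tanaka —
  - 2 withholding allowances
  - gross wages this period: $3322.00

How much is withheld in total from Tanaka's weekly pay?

State Income Tax: taxable = $3322.00 − 2×$165.00 = $2992.00
  $165.30 + 17.9% × ($2992.00 − $1100.00) = $165.30 + 17.9% × $1892.00 = $503.97
Disability Insurance: 4.7% × $3322.00 = $156.13
Total: $503.97 + $156.13 = $660.10

$660.10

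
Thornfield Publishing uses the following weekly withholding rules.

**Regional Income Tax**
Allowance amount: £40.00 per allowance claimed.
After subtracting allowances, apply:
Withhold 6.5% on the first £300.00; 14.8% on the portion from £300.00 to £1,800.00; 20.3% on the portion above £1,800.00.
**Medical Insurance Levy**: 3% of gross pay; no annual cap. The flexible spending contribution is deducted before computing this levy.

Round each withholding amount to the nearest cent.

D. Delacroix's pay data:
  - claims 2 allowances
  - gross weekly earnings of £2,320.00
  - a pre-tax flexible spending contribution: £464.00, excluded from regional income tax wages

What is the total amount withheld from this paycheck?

Regional Income Tax: taxable = £2,320.00 − £464.00 − 2×£40.00 = £1,776.00
  £19.50 + 14.8% × (£1,776.00 − £300.00) = £19.50 + 14.8% × £1,476.00 = £237.95
Medical Insurance Levy: 3% × £1,856.00 = £55.68
Total: £237.95 + £55.68 = £293.63

£293.63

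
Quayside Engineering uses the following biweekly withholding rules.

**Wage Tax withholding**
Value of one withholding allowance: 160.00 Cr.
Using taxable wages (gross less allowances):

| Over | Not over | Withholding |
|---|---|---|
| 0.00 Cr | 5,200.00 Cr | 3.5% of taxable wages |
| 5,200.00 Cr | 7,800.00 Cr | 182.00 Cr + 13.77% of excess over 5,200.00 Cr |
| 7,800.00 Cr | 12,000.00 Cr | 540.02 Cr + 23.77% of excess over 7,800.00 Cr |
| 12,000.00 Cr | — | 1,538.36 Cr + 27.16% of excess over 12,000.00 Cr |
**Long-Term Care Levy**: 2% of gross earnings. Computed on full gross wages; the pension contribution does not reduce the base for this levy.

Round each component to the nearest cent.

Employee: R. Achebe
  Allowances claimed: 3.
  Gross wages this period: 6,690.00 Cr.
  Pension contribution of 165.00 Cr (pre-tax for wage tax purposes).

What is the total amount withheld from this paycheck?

432.16 Cr

Wage Tax: taxable = 6,690.00 Cr − 165.00 Cr − 3×160.00 Cr = 6,045.00 Cr
  182.00 Cr + 13.77% × (6,045.00 Cr − 5,200.00 Cr) = 182.00 Cr + 13.77% × 845.00 Cr = 298.36 Cr
Long-Term Care Levy: 2% × 6,690.00 Cr = 133.80 Cr
Total: 298.36 Cr + 133.80 Cr = 432.16 Cr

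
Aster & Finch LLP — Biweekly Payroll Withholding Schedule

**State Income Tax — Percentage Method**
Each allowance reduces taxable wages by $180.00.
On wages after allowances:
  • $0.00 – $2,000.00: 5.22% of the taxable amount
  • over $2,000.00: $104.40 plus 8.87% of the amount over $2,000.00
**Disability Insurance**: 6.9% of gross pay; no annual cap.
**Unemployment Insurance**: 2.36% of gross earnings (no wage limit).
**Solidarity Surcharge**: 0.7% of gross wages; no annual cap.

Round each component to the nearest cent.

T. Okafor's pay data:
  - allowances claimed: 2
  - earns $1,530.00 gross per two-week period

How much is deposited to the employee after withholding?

$1,316.54

State Income Tax: taxable = $1,530.00 − 2×$180.00 = $1,170.00
  5.22% × $1,170.00 = $61.07
Disability Insurance: 6.9% × $1,530.00 = $105.57
Unemployment Insurance: 2.36% × $1,530.00 = $36.11
Solidarity Surcharge: 0.7% × $1,530.00 = $10.71
Total withheld: $61.07 + $105.57 + $36.11 + $10.71 = $213.46
Net pay: $1,530.00 − $213.46 = $1,316.54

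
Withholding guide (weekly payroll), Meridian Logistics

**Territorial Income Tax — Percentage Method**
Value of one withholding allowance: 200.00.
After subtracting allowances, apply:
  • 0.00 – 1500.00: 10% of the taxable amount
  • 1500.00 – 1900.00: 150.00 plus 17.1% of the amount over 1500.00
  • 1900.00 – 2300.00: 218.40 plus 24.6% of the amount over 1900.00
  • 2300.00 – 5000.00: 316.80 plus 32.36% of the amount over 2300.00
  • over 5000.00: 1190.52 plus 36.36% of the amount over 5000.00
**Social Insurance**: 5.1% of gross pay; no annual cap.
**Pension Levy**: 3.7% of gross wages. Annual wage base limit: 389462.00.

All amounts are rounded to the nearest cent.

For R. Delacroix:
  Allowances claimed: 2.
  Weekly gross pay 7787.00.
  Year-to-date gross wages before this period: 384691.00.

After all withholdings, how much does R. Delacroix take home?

5154.90

Territorial Income Tax: taxable = 7787.00 − 2×200.00 = 7387.00
  1190.52 + 36.36% × (7387.00 − 5000.00) = 1190.52 + 36.36% × 2387.00 = 2058.43
Social Insurance: 5.1% × 7787.00 = 397.14
Pension Levy: cap 389462.00 − YTD 384691.00 = 4771.00 subject; 3.7% × 4771.00 = 176.53
Total withheld: 2058.43 + 397.14 + 176.53 = 2632.10
Net pay: 7787.00 − 2632.10 = 5154.90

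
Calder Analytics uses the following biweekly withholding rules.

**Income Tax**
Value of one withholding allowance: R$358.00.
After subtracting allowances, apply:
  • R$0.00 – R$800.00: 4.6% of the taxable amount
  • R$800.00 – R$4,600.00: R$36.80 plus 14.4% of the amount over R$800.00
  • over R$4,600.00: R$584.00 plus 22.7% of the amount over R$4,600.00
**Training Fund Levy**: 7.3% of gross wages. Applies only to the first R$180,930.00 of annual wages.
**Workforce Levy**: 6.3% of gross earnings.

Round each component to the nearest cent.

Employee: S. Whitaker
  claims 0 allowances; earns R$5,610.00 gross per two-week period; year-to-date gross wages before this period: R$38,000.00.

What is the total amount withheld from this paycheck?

Income Tax: taxable = R$5,610.00
  R$584.00 + 22.7% × (R$5,610.00 − R$4,600.00) = R$584.00 + 22.7% × R$1,010.00 = R$813.27
Training Fund Levy: 7.3% × R$5,610.00 = R$409.53
Workforce Levy: 6.3% × R$5,610.00 = R$353.43
Total: R$813.27 + R$409.53 + R$353.43 = R$1,576.23

R$1,576.23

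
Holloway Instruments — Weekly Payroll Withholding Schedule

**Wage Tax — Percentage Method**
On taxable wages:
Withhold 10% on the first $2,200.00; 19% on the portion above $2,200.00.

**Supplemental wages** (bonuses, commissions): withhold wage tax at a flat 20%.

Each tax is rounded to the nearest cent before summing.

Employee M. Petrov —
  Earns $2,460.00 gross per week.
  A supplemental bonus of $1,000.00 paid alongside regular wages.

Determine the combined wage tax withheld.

Wage Tax: taxable = $2,460.00
  $220.00 + 19% × ($2,460.00 − $2,200.00) = $220.00 + 19% × $260.00 = $269.40
Supplemental (20% flat on bonus): 20% × $1,000.00 = $200.00
Total wage tax: $269.40 + $200.00 = $469.40

$469.40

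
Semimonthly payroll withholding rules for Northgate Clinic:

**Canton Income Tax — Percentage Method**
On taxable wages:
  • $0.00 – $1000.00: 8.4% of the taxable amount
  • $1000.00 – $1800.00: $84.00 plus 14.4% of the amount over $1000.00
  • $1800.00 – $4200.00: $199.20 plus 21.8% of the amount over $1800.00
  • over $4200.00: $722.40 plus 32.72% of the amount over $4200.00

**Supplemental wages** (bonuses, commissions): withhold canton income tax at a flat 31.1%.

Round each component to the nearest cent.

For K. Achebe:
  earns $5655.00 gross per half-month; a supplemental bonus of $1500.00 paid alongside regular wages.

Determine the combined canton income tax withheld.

$1664.98

Canton Income Tax: taxable = $5655.00
  $722.40 + 32.72% × ($5655.00 − $4200.00) = $722.40 + 32.72% × $1455.00 = $1198.48
Supplemental (31.1% flat on bonus): 31.1% × $1500.00 = $466.50
Total canton income tax: $1198.48 + $466.50 = $1664.98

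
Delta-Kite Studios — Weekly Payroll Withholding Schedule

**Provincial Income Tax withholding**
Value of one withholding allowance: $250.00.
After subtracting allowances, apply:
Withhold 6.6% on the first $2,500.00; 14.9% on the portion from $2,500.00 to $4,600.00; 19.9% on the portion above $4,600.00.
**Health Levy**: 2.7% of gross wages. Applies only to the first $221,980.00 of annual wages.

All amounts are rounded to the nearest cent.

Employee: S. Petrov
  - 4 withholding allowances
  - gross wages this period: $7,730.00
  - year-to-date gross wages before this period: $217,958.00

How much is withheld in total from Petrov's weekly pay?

Provincial Income Tax: taxable = $7,730.00 − 4×$250.00 = $6,730.00
  $477.90 + 19.9% × ($6,730.00 − $4,600.00) = $477.90 + 19.9% × $2,130.00 = $901.77
Health Levy: cap $221,980.00 − YTD $217,958.00 = $4,022.00 subject; 2.7% × $4,022.00 = $108.59
Total: $901.77 + $108.59 = $1,010.36

$1,010.36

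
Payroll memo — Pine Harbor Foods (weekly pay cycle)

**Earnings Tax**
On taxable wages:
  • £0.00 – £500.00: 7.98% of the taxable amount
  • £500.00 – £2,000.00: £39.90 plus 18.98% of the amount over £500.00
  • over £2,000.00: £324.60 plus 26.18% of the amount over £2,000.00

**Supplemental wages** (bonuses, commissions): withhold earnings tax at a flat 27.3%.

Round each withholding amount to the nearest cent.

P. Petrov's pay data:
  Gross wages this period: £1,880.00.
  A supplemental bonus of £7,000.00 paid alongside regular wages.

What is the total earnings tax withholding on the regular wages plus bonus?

Earnings Tax: taxable = £1,880.00
  £39.90 + 18.98% × (£1,880.00 − £500.00) = £39.90 + 18.98% × £1,380.00 = £301.82
Supplemental (27.3% flat on bonus): 27.3% × £7,000.00 = £1,911.00
Total earnings tax: £301.82 + £1,911.00 = £2,212.82

£2,212.82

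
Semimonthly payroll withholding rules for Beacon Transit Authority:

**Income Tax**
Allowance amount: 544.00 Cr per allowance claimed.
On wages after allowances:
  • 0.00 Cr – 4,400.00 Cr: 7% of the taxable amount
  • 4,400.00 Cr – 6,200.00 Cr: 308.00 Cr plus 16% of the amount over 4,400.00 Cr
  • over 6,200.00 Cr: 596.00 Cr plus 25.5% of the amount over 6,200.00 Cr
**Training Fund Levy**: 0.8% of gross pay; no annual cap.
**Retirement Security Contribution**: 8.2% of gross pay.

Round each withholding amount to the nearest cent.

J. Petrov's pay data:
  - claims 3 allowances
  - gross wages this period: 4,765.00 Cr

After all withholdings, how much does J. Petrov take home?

4,116.84 Cr

Income Tax: taxable = 4,765.00 Cr − 3×544.00 Cr = 3,133.00 Cr
  7% × 3,133.00 Cr = 219.31 Cr
Training Fund Levy: 0.8% × 4,765.00 Cr = 38.12 Cr
Retirement Security Contribution: 8.2% × 4,765.00 Cr = 390.73 Cr
Total withheld: 219.31 Cr + 38.12 Cr + 390.73 Cr = 648.16 Cr
Net pay: 4,765.00 Cr − 648.16 Cr = 4,116.84 Cr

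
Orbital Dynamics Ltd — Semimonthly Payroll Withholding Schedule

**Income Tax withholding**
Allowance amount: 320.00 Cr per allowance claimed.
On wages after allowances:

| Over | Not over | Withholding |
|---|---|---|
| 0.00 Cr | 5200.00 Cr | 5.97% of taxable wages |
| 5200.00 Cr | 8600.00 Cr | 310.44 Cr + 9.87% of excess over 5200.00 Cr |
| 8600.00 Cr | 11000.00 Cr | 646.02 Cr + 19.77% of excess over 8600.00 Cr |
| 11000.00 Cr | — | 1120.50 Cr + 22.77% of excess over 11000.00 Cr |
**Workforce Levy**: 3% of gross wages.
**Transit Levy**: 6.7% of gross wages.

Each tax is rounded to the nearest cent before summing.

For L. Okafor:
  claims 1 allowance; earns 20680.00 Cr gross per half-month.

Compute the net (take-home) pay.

15422.27 Cr

Income Tax: taxable = 20680.00 Cr − 1×320.00 Cr = 20360.00 Cr
  1120.50 Cr + 22.77% × (20360.00 Cr − 11000.00 Cr) = 1120.50 Cr + 22.77% × 9360.00 Cr = 3251.77 Cr
Workforce Levy: 3% × 20680.00 Cr = 620.40 Cr
Transit Levy: 6.7% × 20680.00 Cr = 1385.56 Cr
Total withheld: 3251.77 Cr + 620.40 Cr + 1385.56 Cr = 5257.73 Cr
Net pay: 20680.00 Cr − 5257.73 Cr = 15422.27 Cr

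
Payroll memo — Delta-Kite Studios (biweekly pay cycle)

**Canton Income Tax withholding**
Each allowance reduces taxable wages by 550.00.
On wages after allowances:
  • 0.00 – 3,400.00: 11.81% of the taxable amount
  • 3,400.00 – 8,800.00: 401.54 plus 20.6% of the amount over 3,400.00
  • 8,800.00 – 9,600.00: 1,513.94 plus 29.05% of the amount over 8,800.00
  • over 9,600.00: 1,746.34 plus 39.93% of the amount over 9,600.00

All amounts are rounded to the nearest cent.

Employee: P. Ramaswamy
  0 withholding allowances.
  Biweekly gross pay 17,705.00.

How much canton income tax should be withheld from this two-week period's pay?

Canton Income Tax: taxable = 17,705.00
  1,746.34 + 39.93% × (17,705.00 − 9,600.00) = 1,746.34 + 39.93% × 8,105.00 = 4,982.67

4,982.67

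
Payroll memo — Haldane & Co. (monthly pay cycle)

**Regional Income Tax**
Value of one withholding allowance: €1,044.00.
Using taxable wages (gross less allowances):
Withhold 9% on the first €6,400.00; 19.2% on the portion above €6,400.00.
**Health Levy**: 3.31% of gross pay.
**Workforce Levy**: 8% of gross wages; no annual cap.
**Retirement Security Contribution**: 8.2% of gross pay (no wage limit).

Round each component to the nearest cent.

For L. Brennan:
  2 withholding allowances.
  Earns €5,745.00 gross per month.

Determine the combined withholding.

€1,449.98

Regional Income Tax: taxable = €5,745.00 − 2×€1,044.00 = €3,657.00
  9% × €3,657.00 = €329.13
Health Levy: 3.31% × €5,745.00 = €190.16
Workforce Levy: 8% × €5,745.00 = €459.60
Retirement Security Contribution: 8.2% × €5,745.00 = €471.09
Total: €329.13 + €190.16 + €459.60 + €471.09 = €1,449.98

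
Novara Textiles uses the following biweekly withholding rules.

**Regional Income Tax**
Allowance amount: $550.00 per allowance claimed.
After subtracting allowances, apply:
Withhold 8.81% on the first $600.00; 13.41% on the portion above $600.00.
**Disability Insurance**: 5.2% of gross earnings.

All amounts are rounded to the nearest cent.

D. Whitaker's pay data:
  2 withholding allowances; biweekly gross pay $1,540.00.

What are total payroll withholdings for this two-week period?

Regional Income Tax: taxable = $1,540.00 − 2×$550.00 = $440.00
  8.81% × $440.00 = $38.76
Disability Insurance: 5.2% × $1,540.00 = $80.08
Total: $38.76 + $80.08 = $118.84

$118.84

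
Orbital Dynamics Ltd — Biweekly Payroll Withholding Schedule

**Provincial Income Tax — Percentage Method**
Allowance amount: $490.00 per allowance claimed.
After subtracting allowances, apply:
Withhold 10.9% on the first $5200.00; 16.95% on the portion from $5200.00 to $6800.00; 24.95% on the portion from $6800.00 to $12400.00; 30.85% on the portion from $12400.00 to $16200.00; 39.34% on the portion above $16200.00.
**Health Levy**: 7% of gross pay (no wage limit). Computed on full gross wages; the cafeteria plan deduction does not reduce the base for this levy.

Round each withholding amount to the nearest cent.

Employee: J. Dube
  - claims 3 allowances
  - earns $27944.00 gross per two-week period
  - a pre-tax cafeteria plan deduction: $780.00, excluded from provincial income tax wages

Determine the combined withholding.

$9098.52

Provincial Income Tax: taxable = $27944.00 − $780.00 − 3×$490.00 = $25694.00
  $3407.50 + 39.34% × ($25694.00 − $16200.00) = $3407.50 + 39.34% × $9494.00 = $7142.44
Health Levy: 7% × $27944.00 = $1956.08
Total: $7142.44 + $1956.08 = $9098.52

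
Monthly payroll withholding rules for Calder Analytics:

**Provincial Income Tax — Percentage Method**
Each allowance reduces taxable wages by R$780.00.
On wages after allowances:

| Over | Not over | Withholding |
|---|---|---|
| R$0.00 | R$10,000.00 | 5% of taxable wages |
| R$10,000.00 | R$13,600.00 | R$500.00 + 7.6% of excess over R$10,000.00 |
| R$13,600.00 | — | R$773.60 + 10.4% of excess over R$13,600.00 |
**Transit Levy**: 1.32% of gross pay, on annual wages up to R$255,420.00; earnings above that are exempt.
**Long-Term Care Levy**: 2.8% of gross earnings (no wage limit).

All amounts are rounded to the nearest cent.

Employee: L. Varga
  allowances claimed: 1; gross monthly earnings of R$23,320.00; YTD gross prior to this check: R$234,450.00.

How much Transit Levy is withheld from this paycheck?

Transit Levy: cap R$255,420.00 − YTD R$234,450.00 = R$20,970.00 subject; 1.32% × R$20,970.00 = R$276.80

R$276.80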